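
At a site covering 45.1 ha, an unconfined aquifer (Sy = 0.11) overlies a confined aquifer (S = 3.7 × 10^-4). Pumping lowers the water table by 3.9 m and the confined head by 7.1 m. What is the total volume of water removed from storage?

A = 45.1 ha = 4.51 × 10^5 m²
Unconfined: ΔV_u = Sy × A × Δh_u = 0.11 × 4.51 × 10^5 × 3.9 = 1.935 × 10^5 m³
Confined: ΔV_c = S × A × Δh_c = 3.7 × 10^-4 × 4.51 × 10^5 × 7.1 = 1185 m³
Total ΔV = 1.935 × 10^5 + 1185 = 1.947 × 10^5 m³

ΔV ≈ 1.95 × 10^5 m³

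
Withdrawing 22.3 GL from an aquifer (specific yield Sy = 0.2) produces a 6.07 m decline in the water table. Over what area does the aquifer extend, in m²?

ΔV = 22.3 GL = 2.23 × 10^7 m³
A = ΔV / (Sy × Δh) = 2.23 × 10^7 / (0.2 × 6.07) = 1.837 × 10^7 m²

A ≈ 1.84 × 10^7 m²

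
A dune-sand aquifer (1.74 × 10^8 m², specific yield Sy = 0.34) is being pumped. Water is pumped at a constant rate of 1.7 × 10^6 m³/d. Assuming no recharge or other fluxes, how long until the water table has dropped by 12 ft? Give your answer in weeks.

t ≈ 18.2 weeks

Δh = 12 ft = 3.658 m
ΔV = Sy × A × Δh = 0.34 × 1.74 × 10^8 × 3.658 = 2.164 × 10^8 m³
t = ΔV / Q = 2.164 × 10^8 m³ / 1.7 × 10^6 m³/d = 127.3 d
t = 127.3 d ≈ 18.18 weeks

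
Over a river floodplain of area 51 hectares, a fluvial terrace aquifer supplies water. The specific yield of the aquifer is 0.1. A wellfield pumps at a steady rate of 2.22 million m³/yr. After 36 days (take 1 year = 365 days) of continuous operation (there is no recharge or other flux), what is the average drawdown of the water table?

A = 51 hectares = 5.1 × 10^5 m²
Q = 2.22 million m³/yr = 6082 m³/d
ΔV = Q × t = 6082 m³/d × 36 d = 2.19 × 10^5 m³
Δh = ΔV / (Sy × A) = 2.19 × 10^5 / (0.1 × 5.1 × 10^5) = 4.293 m

Δh ≈ 4.29 m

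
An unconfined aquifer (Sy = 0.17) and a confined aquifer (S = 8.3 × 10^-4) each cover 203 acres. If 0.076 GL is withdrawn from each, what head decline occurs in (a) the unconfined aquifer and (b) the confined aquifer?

Δh_u ≈ 0.544 m; Δh_c ≈ 111 m

A = 203 acres = 8.215 × 10^5 m²
ΔV = 0.076 GL = 76000 m³
Unconfined: Δh_u = ΔV/(Sy·A) = 76000/(0.17 × 8.215 × 10^5) = 0.5442 m
Confined: Δh_c = ΔV/(S·A) = 76000/(8.3 × 10^-4 × 8.215 × 10^5) = 111.5 m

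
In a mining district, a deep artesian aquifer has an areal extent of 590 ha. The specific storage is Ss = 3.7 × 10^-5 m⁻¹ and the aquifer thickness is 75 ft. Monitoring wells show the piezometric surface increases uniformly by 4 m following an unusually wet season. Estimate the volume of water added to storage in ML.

ΔV ≈ 20 ML

b = 75 ft = 22.86 m
S = Ss × b = 3.7 × 10^-5 m⁻¹ × 22.86 m = 8.458 × 10^-4
A = 590 ha = 5.9 × 10^6 m²
ΔV = S × A × Δh = 8.458 × 10^-4 × 5.9 × 10^6 m² × 4 m = 19960 m³
ΔV = 19960 m³ = 19.96 ML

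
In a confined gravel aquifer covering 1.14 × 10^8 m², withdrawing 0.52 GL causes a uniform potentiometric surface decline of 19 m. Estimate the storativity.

ΔV = 0.52 GL = 5.2 × 10^5 m³
S = ΔV / (A × Δh) = 5.2 × 10^5 m³ / (1.14 × 10^8 m² × 19 m) = 2.401 × 10^-4

S ≈ 2.4 × 10^-4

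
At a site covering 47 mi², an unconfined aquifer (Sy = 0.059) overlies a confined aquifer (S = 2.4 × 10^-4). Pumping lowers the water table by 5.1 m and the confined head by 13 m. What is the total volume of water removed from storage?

ΔV ≈ 3.7 × 10^7 m³

A = 47 mi² = 1.217 × 10^8 m²
Unconfined: ΔV_u = Sy × A × Δh_u = 0.059 × 1.217 × 10^8 × 5.1 = 3.663 × 10^7 m³
Confined: ΔV_c = S × A × Δh_c = 2.4 × 10^-4 × 1.217 × 10^8 × 13 = 3.798 × 10^5 m³
Total ΔV = 3.663 × 10^7 + 3.798 × 10^5 = 3.701 × 10^7 m³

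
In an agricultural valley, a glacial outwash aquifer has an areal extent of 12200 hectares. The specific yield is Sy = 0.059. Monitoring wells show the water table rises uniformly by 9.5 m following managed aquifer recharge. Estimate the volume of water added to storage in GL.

ΔV ≈ 68.4 GL

A = 12200 hectares = 1.22 × 10^8 m²
ΔV = Sy × A × Δh = 0.059 × 1.22 × 10^8 m² × 9.5 m = 6.838 × 10^7 m³
ΔV = 6.838 × 10^7 m³ = 68.38 GL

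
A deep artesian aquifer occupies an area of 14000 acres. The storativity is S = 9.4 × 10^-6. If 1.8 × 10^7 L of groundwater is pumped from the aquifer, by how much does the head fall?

Δh ≈ 33.8 m

A = 14000 acres = 5.666 × 10^7 m²
ΔV = 1.8 × 10^7 L = 18000 m³
Δh = ΔV / (S × A) = 18000 m³ / (9.4 × 10^-6 × 5.666 × 10^7 m²) = 33.8 m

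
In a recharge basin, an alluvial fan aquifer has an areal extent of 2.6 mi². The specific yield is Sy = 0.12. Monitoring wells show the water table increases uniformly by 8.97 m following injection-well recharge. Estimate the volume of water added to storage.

A = 2.6 mi² = 6.734 × 10^6 m²
ΔV = Sy × A × Δh = 0.12 × 6.734 × 10^6 m² × 8.97 m = 7.248 × 10^6 m³

ΔV ≈ 7.25 × 10^6 m³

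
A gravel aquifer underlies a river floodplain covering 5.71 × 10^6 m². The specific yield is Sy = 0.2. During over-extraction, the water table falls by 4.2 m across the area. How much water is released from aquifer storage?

ΔV = Sy × A × Δh = 0.2 × 5.71 × 10^6 m² × 4.2 m = 4.796 × 10^6 m³

ΔV ≈ 4.8 × 10^6 m³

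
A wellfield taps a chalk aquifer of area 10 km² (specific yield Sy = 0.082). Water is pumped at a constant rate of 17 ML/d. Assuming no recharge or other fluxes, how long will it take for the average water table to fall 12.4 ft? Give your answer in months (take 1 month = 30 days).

t ≈ 6.08 months

A = 10 km² = 1 × 10^7 m²
Δh = 12.4 ft = 3.78 m
ΔV = Sy × A × Δh = 0.082 × 1 × 10^7 × 3.78 = 3.099 × 10^6 m³
Q = 17 ML/d = 17000 m³/d
t = ΔV / Q = 3.099 × 10^6 m³ / 17000 m³/d = 182.3 d
t = 182.3 d ≈ 6.077 months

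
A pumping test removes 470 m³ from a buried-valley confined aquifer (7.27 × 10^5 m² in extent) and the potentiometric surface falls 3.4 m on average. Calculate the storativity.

S = ΔV / (A × Δh) = 470 m³ / (7.27 × 10^5 m² × 3.4 m) = 1.901 × 10^-4

S ≈ 1.9 × 10^-4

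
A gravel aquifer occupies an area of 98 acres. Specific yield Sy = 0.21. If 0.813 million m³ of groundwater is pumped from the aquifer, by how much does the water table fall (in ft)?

Δh ≈ 32 ft

A = 98 acres = 3.966 × 10^5 m²
ΔV = 0.813 million m³ = 8.13 × 10^5 m³
Δh = ΔV / (Sy × A) = 8.13 × 10^5 m³ / (0.21 × 3.966 × 10^5 m²) = 9.762 m
Δh = 9.762 m = 32.03 ft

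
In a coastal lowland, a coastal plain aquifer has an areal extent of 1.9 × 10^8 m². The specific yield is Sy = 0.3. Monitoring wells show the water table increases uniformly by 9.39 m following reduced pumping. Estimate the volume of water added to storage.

ΔV ≈ 5.35 × 10^8 m³

ΔV = Sy × A × Δh = 0.3 × 1.9 × 10^8 m² × 9.39 m = 5.352 × 10^8 m³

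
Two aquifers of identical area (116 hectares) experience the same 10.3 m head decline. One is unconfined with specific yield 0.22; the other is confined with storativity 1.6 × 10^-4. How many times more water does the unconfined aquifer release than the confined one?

A = 116 hectares = 1.16 × 10^6 m²
Unconfined: ΔV_u = Sy × A × Δh = 0.22 × 1.16 × 10^6 × 10.3 = 2.629 × 10^6 m³
Confined: ΔV_c = S × A × Δh = 1.6 × 10^-4 × 1.16 × 10^6 × 10.3 = 1912 m³
Ratio = ΔV_u / ΔV_c = Sy / S = 0.22 / 1.6 × 10^-4 = 1375

ΔV_u / ΔV_c ≈ 1370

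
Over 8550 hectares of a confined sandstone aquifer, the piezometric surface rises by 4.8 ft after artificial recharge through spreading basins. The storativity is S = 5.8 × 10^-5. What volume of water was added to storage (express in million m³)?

A = 8550 hectares = 8.55 × 10^7 m²
Δh = 4.8 ft = 1.463 m
ΔV = S × A × Δh = 5.8 × 10^-5 × 8.55 × 10^7 m² × 1.463 m = 7255 m³
ΔV = 7255 m³ = 0.007255 million m³

ΔV ≈ 0.00726 million m³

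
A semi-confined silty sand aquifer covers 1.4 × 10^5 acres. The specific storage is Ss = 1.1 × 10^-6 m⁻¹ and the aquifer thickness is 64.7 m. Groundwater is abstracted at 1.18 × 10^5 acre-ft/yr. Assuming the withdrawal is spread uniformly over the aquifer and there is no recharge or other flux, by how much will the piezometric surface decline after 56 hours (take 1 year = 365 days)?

S = Ss × b = 1.1 × 10^-6 m⁻¹ × 64.7 m = 7.117 × 10^-5
A = 1.4 × 10^5 acres = 5.666 × 10^8 m²
Q = 1.18 × 10^5 acre-ft/yr = 3.988 × 10^5 m³/d
t = 56 hours = 2.333 d
ΔV = Q × t = 3.988 × 10^5 m³/d × 2.333 d = 9.305 × 10^5 m³
Δh = ΔV / (S × A) = 9.305 × 10^5 / (7.117 × 10^-5 × 5.666 × 10^8) = 23.08 m

Δh ≈ 23.1 m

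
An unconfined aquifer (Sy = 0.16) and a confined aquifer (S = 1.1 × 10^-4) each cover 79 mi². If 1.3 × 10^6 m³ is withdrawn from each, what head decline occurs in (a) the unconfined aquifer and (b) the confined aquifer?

A = 79 mi² = 2.046 × 10^8 m²
Unconfined: Δh_u = ΔV/(Sy·A) = 1.3 × 10^6/(0.16 × 2.046 × 10^8) = 0.03971 m
Confined: Δh_c = ΔV/(S·A) = 1.3 × 10^6/(1.1 × 10^-4 × 2.046 × 10^8) = 57.76 m

Δh_u ≈ 0.0397 m; Δh_c ≈ 57.8 m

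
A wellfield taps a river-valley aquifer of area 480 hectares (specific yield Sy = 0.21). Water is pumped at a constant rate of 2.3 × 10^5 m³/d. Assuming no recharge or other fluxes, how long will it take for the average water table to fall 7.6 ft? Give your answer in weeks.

A = 480 hectares = 4.8 × 10^6 m²
Δh = 7.6 ft = 2.316 m
ΔV = Sy × A × Δh = 0.21 × 4.8 × 10^6 × 2.316 = 2.335 × 10^6 m³
t = ΔV / Q = 2.335 × 10^6 m³ / 2.3 × 10^5 m³/d = 10.15 d
t = 10.15 d ≈ 1.45 weeks

t ≈ 1.45 weeks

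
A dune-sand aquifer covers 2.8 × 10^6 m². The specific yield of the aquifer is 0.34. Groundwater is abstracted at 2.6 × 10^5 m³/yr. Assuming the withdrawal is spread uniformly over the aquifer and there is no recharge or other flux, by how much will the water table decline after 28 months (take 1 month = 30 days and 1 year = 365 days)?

Δh ≈ 0.629 m

Q = 2.6 × 10^5 m³/yr = 712.3 m³/d
t = 28 months = 840 d
ΔV = Q × t = 712.3 m³/d × 840 d = 5.984 × 10^5 m³
Δh = ΔV / (Sy × A) = 5.984 × 10^5 / (0.34 × 2.8 × 10^6) = 0.6285 m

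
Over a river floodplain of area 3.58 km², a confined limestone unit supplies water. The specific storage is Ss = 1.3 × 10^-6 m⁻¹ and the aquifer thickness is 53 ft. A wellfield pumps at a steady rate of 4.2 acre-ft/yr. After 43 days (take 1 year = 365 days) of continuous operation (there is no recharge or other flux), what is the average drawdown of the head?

b = 53 ft = 16.15 m
S = Ss × b = 1.3 × 10^-6 m⁻¹ × 16.15 m = 2.1 × 10^-5
A = 3.58 km² = 3.58 × 10^6 m²
Q = 4.2 acre-ft/yr = 14.19 m³/d
ΔV = Q × t = 14.19 m³/d × 43 d = 610.3 m³
Δh = ΔV / (S × A) = 610.3 / (2.1 × 10^-5 × 3.58 × 10^6) = 8.118 m

Δh ≈ 8.12 m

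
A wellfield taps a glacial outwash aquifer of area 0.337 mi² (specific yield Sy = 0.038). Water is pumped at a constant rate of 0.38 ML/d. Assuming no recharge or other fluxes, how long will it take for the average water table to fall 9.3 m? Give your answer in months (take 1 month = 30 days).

t ≈ 27.1 months

A = 0.337 mi² = 8.728 × 10^5 m²
ΔV = Sy × A × Δh = 0.038 × 8.728 × 10^5 × 9.3 = 3.085 × 10^5 m³
Q = 0.38 ML/d = 380 m³/d
t = ΔV / Q = 3.085 × 10^5 m³ / 380 m³/d = 811.7 d
t = 811.7 d ≈ 27.06 months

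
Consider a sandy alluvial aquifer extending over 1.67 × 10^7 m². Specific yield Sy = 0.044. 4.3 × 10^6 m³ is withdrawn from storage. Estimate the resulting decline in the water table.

Δh = ΔV / (Sy × A) = 4.3 × 10^6 m³ / (0.044 × 1.67 × 10^7 m²) = 5.852 m

Δh ≈ 5.85 m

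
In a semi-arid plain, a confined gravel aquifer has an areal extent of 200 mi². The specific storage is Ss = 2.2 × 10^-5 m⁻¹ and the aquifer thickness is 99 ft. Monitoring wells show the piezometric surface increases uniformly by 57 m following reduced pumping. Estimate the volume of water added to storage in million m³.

b = 99 ft = 30.18 m
S = Ss × b = 2.2 × 10^-5 m⁻¹ × 30.18 m = 6.639 × 10^-4
A = 200 mi² = 5.18 × 10^8 m²
ΔV = S × A × Δh = 6.639 × 10^-4 × 5.18 × 10^8 m² × 57 m = 1.96 × 10^7 m³
ΔV = 1.96 × 10^7 m³ = 19.6 million m³

ΔV ≈ 19.6 million m³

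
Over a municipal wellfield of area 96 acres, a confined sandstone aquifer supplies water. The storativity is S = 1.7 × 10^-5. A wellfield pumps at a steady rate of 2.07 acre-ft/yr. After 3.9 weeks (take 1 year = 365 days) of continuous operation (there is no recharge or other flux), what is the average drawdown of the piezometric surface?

Δh ≈ 28.9 m

A = 96 acres = 3.885 × 10^5 m²
Q = 2.07 acre-ft/yr = 6.995 m³/d
t = 3.9 weeks = 27.3 d
ΔV = Q × t = 6.995 m³/d × 27.3 d = 191 m³
Δh = ΔV / (S × A) = 191 / (1.7 × 10^-5 × 3.885 × 10^5) = 28.92 m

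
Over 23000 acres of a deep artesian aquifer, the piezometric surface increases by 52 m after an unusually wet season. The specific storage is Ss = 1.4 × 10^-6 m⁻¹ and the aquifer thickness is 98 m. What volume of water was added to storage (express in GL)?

ΔV ≈ 0.664 GL

S = Ss × b = 1.4 × 10^-6 m⁻¹ × 98 m = 1.372 × 10^-4
A = 23000 acres = 9.308 × 10^7 m²
ΔV = S × A × Δh = 1.372 × 10^-4 × 9.308 × 10^7 m² × 52 m = 6.641 × 10^5 m³
ΔV = 6.641 × 10^5 m³ = 0.6641 GL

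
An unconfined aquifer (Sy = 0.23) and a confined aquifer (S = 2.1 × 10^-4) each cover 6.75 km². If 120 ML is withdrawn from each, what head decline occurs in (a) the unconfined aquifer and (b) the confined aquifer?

Δh_u ≈ 0.0773 m; Δh_c ≈ 84.7 m

A = 6.75 km² = 6.75 × 10^6 m²
ΔV = 120 ML = 1.2 × 10^5 m³
Unconfined: Δh_u = ΔV/(Sy·A) = 1.2 × 10^5/(0.23 × 6.75 × 10^6) = 0.07729 m
Confined: Δh_c = ΔV/(S·A) = 1.2 × 10^5/(2.1 × 10^-4 × 6.75 × 10^6) = 84.66 m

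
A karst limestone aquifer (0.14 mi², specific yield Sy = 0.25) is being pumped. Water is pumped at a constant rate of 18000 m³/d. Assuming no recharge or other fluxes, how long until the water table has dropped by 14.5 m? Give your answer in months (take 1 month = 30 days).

t ≈ 2.43 months

A = 0.14 mi² = 3.626 × 10^5 m²
ΔV = Sy × A × Δh = 0.25 × 3.626 × 10^5 × 14.5 = 1.314 × 10^6 m³
t = ΔV / Q = 1.314 × 10^6 m³ / 18000 m³/d = 73.02 d
t = 73.02 d ≈ 2.434 months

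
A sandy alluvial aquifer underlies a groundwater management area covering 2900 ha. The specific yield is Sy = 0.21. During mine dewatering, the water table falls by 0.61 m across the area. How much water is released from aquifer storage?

ΔV ≈ 3.71 × 10^6 m³

A = 2900 ha = 2.9 × 10^7 m²
ΔV = Sy × A × Δh = 0.21 × 2.9 × 10^7 m² × 0.61 m = 3.715 × 10^6 m³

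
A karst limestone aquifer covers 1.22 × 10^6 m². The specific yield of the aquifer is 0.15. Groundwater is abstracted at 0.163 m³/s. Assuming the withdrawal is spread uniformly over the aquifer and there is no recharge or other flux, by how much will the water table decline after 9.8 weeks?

Q = 0.163 m³/s = 14080 m³/d
t = 9.8 weeks = 68.6 d
ΔV = Q × t = 14080 m³/d × 68.6 d = 9.661 × 10^5 m³
Δh = ΔV / (Sy × A) = 9.661 × 10^5 / (0.15 × 1.22 × 10^6) = 5.279 m

Δh ≈ 5.28 m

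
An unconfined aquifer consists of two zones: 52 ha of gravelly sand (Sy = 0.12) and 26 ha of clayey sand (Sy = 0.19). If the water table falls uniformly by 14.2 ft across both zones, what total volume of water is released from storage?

ΔV ≈ 4.84 × 10^5 m³

A₁ = 52 ha = 5.2 × 10^5 m²; A₂ = 26 ha = 2.6 × 10^5 m²
Δh = 14.2 ft = 4.328 m
ΔV₁ = 0.12 × 5.2 × 10^5 × 4.328 = 2.701 × 10^5 m³
ΔV₂ = 0.19 × 2.6 × 10^5 × 4.328 = 2.138 × 10^5 m³
ΔV = ΔV₁ + ΔV₂ = 4.839 × 10^5 m³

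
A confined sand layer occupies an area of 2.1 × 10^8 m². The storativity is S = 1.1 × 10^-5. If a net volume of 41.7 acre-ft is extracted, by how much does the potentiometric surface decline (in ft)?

Δh ≈ 73.1 ft

ΔV = 41.7 acre-ft = 51440 m³
Δh = ΔV / (S × A) = 51440 m³ / (1.1 × 10^-5 × 2.1 × 10^8 m²) = 22.27 m
Δh = 22.27 m = 73.05 ft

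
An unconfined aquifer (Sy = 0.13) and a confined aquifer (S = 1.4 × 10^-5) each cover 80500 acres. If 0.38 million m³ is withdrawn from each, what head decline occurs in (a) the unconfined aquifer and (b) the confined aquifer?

Δh_u ≈ 0.00897 m; Δh_c ≈ 83.3 m

A = 80500 acres = 3.258 × 10^8 m²
ΔV = 0.38 million m³ = 3.8 × 10^5 m³
Unconfined: Δh_u = ΔV/(Sy·A) = 3.8 × 10^5/(0.13 × 3.258 × 10^8) = 0.008973 m
Confined: Δh_c = ΔV/(S·A) = 3.8 × 10^5/(1.4 × 10^-5 × 3.258 × 10^8) = 83.32 m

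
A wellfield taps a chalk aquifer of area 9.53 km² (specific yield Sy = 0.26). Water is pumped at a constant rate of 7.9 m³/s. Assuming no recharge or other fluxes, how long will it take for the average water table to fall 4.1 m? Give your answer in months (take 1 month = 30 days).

A = 9.53 km² = 9.53 × 10^6 m²
ΔV = Sy × A × Δh = 0.26 × 9.53 × 10^6 × 4.1 = 1.016 × 10^7 m³
Q = 7.9 m³/s = 6.826 × 10^5 m³/d
t = ΔV / Q = 1.016 × 10^7 m³ / 6.826 × 10^5 m³/d = 14.88 d
t = 14.88 d ≈ 0.4961 months

t ≈ 0.496 months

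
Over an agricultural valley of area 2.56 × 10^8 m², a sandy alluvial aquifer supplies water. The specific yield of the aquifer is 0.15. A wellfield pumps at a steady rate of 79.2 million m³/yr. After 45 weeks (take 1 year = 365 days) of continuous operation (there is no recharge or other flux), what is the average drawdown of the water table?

Δh ≈ 1.78 m

Q = 79.2 million m³/yr = 2.17 × 10^5 m³/d
t = 45 weeks = 315 d
ΔV = Q × t = 2.17 × 10^5 m³/d × 315 d = 6.835 × 10^7 m³
Δh = ΔV / (Sy × A) = 6.835 × 10^7 / (0.15 × 2.56 × 10^8) = 1.78 m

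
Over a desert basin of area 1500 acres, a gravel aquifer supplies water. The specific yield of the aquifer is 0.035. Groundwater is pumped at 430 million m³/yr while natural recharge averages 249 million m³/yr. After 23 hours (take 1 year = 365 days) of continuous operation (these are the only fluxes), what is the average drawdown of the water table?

A = 1500 acres = 6.07 × 10^6 m²
Net abstraction = 430 − 249 = 181 million m³/yr
Q_net = 181 million m³/yr = 4.959 × 10^5 m³/d
t = 23 hours = 0.9583 d
ΔV = Q × t = 4.959 × 10^5 m³/d × 0.9583 d = 4.752 × 10^5 m³
Δh = ΔV / (Sy × A) = 4.752 × 10^5 / (0.035 × 6.07 × 10^6) = 2.237 m

Δh ≈ 2.24 m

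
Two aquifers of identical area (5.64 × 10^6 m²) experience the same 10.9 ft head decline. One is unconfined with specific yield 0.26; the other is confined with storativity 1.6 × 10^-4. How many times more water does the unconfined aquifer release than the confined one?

ΔV_u / ΔV_c ≈ 1620

Δh = 10.9 ft = 3.322 m
Unconfined: ΔV_u = Sy × A × Δh = 0.26 × 5.64 × 10^6 × 3.322 = 4.872 × 10^6 m³
Confined: ΔV_c = S × A × Δh = 1.6 × 10^-4 × 5.64 × 10^6 × 3.322 = 2998 m³
Ratio = ΔV_u / ΔV_c = Sy / S = 0.26 / 1.6 × 10^-4 = 1625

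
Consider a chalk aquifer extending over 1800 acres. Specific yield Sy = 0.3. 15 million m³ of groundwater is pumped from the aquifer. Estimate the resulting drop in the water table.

Δh ≈ 6.86 m

A = 1800 acres = 7.284 × 10^6 m²
ΔV = 15 million m³ = 1.5 × 10^7 m³
Δh = ΔV / (Sy × A) = 1.5 × 10^7 m³ / (0.3 × 7.284 × 10^6 m²) = 6.864 m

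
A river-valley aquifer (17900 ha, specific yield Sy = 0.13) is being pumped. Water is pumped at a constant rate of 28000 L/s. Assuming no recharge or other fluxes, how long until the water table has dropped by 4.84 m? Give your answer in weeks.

t ≈ 6.65 weeks

A = 17900 ha = 1.79 × 10^8 m²
ΔV = Sy × A × Δh = 0.13 × 1.79 × 10^8 × 4.84 = 1.126 × 10^8 m³
Q = 28000 L/s = 2.419 × 10^6 m³/d
t = ΔV / Q = 1.126 × 10^8 m³ / 2.419 × 10^6 m³/d = 46.56 d
t = 46.56 d ≈ 6.651 weeks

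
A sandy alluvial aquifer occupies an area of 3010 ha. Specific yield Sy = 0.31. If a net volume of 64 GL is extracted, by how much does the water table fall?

A = 3010 ha = 3.01 × 10^7 m²
ΔV = 64 GL = 6.4 × 10^7 m³
Δh = ΔV / (Sy × A) = 6.4 × 10^7 m³ / (0.31 × 3.01 × 10^7 m²) = 6.859 m

Δh ≈ 6.86 m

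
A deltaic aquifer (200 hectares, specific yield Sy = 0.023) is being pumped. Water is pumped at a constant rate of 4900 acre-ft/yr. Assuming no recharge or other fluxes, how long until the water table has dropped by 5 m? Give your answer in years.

t ≈ 0.0381 years

A = 200 hectares = 2 × 10^6 m²
ΔV = Sy × A × Δh = 0.023 × 2 × 10^6 × 5 = 2.3 × 10^5 m³
Q = 4900 acre-ft/yr = 16560 m³/d
t = ΔV / Q = 2.3 × 10^5 m³ / 16560 m³/d = 13.89 d
t = 13.89 d ≈ 0.03805 years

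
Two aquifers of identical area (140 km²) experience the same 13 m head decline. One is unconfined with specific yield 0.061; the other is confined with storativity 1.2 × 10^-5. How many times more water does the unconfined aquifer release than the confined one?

ΔV_u / ΔV_c ≈ 5080

A = 140 km² = 1.4 × 10^8 m²
Unconfined: ΔV_u = Sy × A × Δh = 0.061 × 1.4 × 10^8 × 13 = 1.11 × 10^8 m³
Confined: ΔV_c = S × A × Δh = 1.2 × 10^-5 × 1.4 × 10^8 × 13 = 21840 m³
Ratio = ΔV_u / ΔV_c = Sy / S = 0.061 / 1.2 × 10^-5 = 5083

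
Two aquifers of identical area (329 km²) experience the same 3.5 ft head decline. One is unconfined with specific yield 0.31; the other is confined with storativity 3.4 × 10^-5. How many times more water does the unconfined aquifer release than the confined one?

A = 329 km² = 3.29 × 10^8 m²
Δh = 3.5 ft = 1.067 m
Unconfined: ΔV_u = Sy × A × Δh = 0.31 × 3.29 × 10^8 × 1.067 = 1.088 × 10^8 m³
Confined: ΔV_c = S × A × Δh = 3.4 × 10^-5 × 3.29 × 10^8 × 1.067 = 11930 m³
Ratio = ΔV_u / ΔV_c = Sy / S = 0.31 / 3.4 × 10^-5 = 9118

ΔV_u / ΔV_c ≈ 9120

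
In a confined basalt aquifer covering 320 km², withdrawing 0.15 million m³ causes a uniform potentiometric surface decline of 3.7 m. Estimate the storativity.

A = 320 km² = 3.2 × 10^8 m²
ΔV = 0.15 million m³ = 1.5 × 10^5 m³
S = ΔV / (A × Δh) = 1.5 × 10^5 m³ / (3.2 × 10^8 m² × 3.7 m) = 1.267 × 10^-4

S ≈ 1.3 × 10^-4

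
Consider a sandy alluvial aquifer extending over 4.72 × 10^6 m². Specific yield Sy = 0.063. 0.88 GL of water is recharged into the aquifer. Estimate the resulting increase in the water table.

ΔV = 0.88 GL = 8.8 × 10^5 m³
Δh = ΔV / (Sy × A) = 8.8 × 10^5 m³ / (0.063 × 4.72 × 10^6 m²) = 2.959 m

Δh ≈ 2.96 m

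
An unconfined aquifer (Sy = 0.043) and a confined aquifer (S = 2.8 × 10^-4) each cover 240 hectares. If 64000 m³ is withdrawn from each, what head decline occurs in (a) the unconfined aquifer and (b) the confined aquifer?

Δh_u ≈ 0.62 m; Δh_c ≈ 95.2 m

A = 240 hectares = 2.4 × 10^6 m²
Unconfined: Δh_u = ΔV/(Sy·A) = 64000/(0.043 × 2.4 × 10^6) = 0.6202 m
Confined: Δh_c = ΔV/(S·A) = 64000/(2.8 × 10^-4 × 2.4 × 10^6) = 95.24 m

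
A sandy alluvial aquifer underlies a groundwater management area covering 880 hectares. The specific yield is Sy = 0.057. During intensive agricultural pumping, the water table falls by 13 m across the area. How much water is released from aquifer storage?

ΔV ≈ 6.52 × 10^6 m³

A = 880 hectares = 8.8 × 10^6 m²
ΔV = Sy × A × Δh = 0.057 × 8.8 × 10^6 m² × 13 m = 6.521 × 10^6 m³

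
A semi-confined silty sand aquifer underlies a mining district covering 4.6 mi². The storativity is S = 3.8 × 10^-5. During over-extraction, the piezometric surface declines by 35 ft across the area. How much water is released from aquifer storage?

A = 4.6 mi² = 1.191 × 10^7 m²
Δh = 35 ft = 10.67 m
ΔV = S × A × Δh = 3.8 × 10^-5 × 1.191 × 10^7 m² × 10.67 m = 4830 m³

ΔV ≈ 4830 m³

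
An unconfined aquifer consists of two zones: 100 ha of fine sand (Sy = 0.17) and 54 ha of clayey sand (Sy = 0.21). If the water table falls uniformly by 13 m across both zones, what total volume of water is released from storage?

ΔV ≈ 3.68 × 10^6 m³

A₁ = 100 ha = 1 × 10^6 m²; A₂ = 54 ha = 5.4 × 10^5 m²
ΔV₁ = 0.17 × 1 × 10^6 × 13 = 2.21 × 10^6 m³
ΔV₂ = 0.21 × 5.4 × 10^5 × 13 = 1.474 × 10^6 m³
ΔV = ΔV₁ + ΔV₂ = 3.684 × 10^6 m³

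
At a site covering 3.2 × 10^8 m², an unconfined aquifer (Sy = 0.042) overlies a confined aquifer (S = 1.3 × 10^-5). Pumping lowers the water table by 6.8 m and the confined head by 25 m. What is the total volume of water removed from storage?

Unconfined: ΔV_u = Sy × A × Δh_u = 0.042 × 3.2 × 10^8 × 6.8 = 9.139 × 10^7 m³
Confined: ΔV_c = S × A × Δh_c = 1.3 × 10^-5 × 3.2 × 10^8 × 25 = 1.04 × 10^5 m³
Total ΔV = 9.139 × 10^7 + 1.04 × 10^5 = 9.15 × 10^7 m³

ΔV ≈ 9.15 × 10^7 m³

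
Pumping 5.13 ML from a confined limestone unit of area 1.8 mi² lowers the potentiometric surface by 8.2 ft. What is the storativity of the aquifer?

S ≈ 4.4 × 10^-4

A = 1.8 mi² = 4.662 × 10^6 m²
Δh = 8.2 ft = 2.499 m
ΔV = 5.13 ML = 5130 m³
S = ΔV / (A × Δh) = 5130 m³ / (4.662 × 10^6 m² × 2.499 m) = 4.403 × 10^-4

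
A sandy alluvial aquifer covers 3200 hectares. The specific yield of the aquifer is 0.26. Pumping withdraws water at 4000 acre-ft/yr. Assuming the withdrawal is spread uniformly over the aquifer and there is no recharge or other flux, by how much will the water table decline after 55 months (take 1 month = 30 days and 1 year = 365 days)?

Δh ≈ 2.68 m

A = 3200 hectares = 3.2 × 10^7 m²
Q = 4000 acre-ft/yr = 13520 m³/d
t = 55 months = 1650 d
ΔV = Q × t = 13520 m³/d × 1650 d = 2.23 × 10^7 m³
Δh = ΔV / (Sy × A) = 2.23 × 10^7 / (0.26 × 3.2 × 10^7) = 2.681 m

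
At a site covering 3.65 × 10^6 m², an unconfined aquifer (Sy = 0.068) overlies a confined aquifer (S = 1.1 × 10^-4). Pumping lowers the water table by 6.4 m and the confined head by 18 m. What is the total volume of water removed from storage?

Unconfined: ΔV_u = Sy × A × Δh_u = 0.068 × 3.65 × 10^6 × 6.4 = 1.588 × 10^6 m³
Confined: ΔV_c = S × A × Δh_c = 1.1 × 10^-4 × 3.65 × 10^6 × 18 = 7227 m³
Total ΔV = 1.588 × 10^6 + 7227 = 1.596 × 10^6 m³

ΔV ≈ 1.6 × 10^6 m³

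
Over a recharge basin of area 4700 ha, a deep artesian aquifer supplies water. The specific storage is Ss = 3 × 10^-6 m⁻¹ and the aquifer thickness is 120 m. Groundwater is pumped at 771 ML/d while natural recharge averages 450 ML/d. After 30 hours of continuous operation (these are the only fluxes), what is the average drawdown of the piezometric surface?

Δh ≈ 23.7 m

S = Ss × b = 3 × 10^-6 m⁻¹ × 120 m = 3.6 × 10^-4
A = 4700 ha = 4.7 × 10^7 m²
Net abstraction = 771 − 450 = 321 ML/d
Q_net = 321 ML/d = 3.21 × 10^5 m³/d
t = 30 hours = 1.25 d
ΔV = Q × t = 3.21 × 10^5 m³/d × 1.25 d = 4.013 × 10^5 m³
Δh = ΔV / (S × A) = 4.013 × 10^5 / (3.6 × 10^-4 × 4.7 × 10^7) = 23.71 m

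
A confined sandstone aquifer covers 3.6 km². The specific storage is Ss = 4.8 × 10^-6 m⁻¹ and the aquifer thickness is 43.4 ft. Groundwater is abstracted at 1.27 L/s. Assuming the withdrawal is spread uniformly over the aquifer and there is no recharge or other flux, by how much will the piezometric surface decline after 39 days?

Δh ≈ 18.7 m

b = 43.4 ft = 13.23 m
S = Ss × b = 4.8 × 10^-6 m⁻¹ × 13.23 m = 6.35 × 10^-5
A = 3.6 km² = 3.6 × 10^6 m²
Q = 1.27 L/s = 109.7 m³/d
ΔV = Q × t = 109.7 m³/d × 39 d = 4279 m³
Δh = ΔV / (S × A) = 4279 / (6.35 × 10^-5 × 3.6 × 10^6) = 18.72 m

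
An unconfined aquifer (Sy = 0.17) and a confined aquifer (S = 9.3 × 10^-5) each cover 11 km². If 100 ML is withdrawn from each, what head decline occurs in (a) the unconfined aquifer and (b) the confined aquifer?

Δh_u ≈ 0.0535 m; Δh_c ≈ 97.8 m

A = 11 km² = 1.1 × 10^7 m²
ΔV = 100 ML = 1 × 10^5 m³
Unconfined: Δh_u = ΔV/(Sy·A) = 1 × 10^5/(0.17 × 1.1 × 10^7) = 0.05348 m
Confined: Δh_c = ΔV/(S·A) = 1 × 10^5/(9.3 × 10^-5 × 1.1 × 10^7) = 97.75 m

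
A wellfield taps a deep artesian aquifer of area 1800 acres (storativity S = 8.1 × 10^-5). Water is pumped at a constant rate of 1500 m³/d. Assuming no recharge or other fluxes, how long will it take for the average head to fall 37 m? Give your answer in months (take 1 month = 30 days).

t ≈ 0.485 months

A = 1800 acres = 7.284 × 10^6 m²
ΔV = S × A × Δh = 8.1 × 10^-5 × 7.284 × 10^6 × 37 = 21830 m³
t = ΔV / Q = 21830 m³ / 1500 m³/d = 14.55 d
t = 14.55 d ≈ 0.4851 months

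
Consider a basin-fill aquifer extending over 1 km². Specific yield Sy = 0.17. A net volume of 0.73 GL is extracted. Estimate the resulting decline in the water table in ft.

Δh ≈ 14.1 ft

A = 1 km² = 1 × 10^6 m²
ΔV = 0.73 GL = 7.3 × 10^5 m³
Δh = ΔV / (Sy × A) = 7.3 × 10^5 m³ / (0.17 × 1 × 10^6 m²) = 4.294 m
Δh = 4.294 m = 14.09 ft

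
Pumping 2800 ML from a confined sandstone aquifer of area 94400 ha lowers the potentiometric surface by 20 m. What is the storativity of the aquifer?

A = 94400 ha = 9.44 × 10^8 m²
ΔV = 2800 ML = 2.8 × 10^6 m³
S = ΔV / (A × Δh) = 2.8 × 10^6 m³ / (9.44 × 10^8 m² × 20 m) = 1.483 × 10^-4

S ≈ 1.5 × 10^-4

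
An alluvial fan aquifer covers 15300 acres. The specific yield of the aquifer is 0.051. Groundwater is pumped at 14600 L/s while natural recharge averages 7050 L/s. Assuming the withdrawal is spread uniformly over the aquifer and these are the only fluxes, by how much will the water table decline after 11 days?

A = 15300 acres = 6.192 × 10^7 m²
Net abstraction = 14600 − 7050 = 7550 L/s
Q_net = 7550 L/s = 6.523 × 10^5 m³/d
ΔV = Q × t = 6.523 × 10^5 m³/d × 11 d = 7.176 × 10^6 m³
Δh = ΔV / (Sy × A) = 7.176 × 10^6 / (0.051 × 6.192 × 10^7) = 2.272 m

Δh ≈ 2.27 m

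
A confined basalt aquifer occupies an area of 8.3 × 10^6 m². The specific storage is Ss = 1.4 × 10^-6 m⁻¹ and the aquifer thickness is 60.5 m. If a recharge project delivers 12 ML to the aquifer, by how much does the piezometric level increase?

Δh ≈ 17.1 m

S = Ss × b = 1.4 × 10^-6 m⁻¹ × 60.5 m = 8.47 × 10^-5
ΔV = 12 ML = 12000 m³
Δh = ΔV / (S × A) = 12000 m³ / (8.47 × 10^-5 × 8.3 × 10^6 m²) = 17.07 m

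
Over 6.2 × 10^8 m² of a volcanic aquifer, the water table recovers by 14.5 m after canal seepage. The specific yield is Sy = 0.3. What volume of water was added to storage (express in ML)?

ΔV = Sy × A × Δh = 0.3 × 6.2 × 10^8 m² × 14.5 m = 2.697 × 10^9 m³
ΔV = 2.697 × 10^9 m³ = 2.697 × 10^6 ML

ΔV ≈ 2.7 × 10^6 ML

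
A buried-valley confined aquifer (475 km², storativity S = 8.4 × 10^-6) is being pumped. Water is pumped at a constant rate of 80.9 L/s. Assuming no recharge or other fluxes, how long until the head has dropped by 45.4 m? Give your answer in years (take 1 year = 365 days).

t ≈ 0.071 years

A = 475 km² = 4.75 × 10^8 m²
ΔV = S × A × Δh = 8.4 × 10^-6 × 4.75 × 10^8 × 45.4 = 1.811 × 10^5 m³
Q = 80.9 L/s = 6990 m³/d
t = ΔV / Q = 1.811 × 10^5 m³ / 6990 m³/d = 25.92 d
t = 25.92 d ≈ 0.071 years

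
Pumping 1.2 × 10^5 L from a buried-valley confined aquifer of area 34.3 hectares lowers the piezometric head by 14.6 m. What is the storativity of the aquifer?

A = 34.3 hectares = 3.43 × 10^5 m²
ΔV = 1.2 × 10^5 L = 120 m³
S = ΔV / (A × Δh) = 120 m³ / (3.43 × 10^5 m² × 14.6 m) = 2.396 × 10^-5

S ≈ 2.4 × 10^-5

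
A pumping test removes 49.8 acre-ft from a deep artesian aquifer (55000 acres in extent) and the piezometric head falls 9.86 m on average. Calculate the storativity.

S ≈ 2.8 × 10^-5

A = 55000 acres = 2.226 × 10^8 m²
ΔV = 49.8 acre-ft = 61430 m³
S = ΔV / (A × Δh) = 61430 m³ / (2.226 × 10^8 m² × 9.86 m) = 2.799 × 10^-5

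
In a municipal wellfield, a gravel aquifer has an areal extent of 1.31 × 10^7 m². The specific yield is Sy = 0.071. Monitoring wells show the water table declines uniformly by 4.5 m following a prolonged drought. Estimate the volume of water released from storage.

ΔV = Sy × A × Δh = 0.071 × 1.31 × 10^7 m² × 4.5 m = 4.185 × 10^6 m³

ΔV ≈ 4.19 × 10^6 m³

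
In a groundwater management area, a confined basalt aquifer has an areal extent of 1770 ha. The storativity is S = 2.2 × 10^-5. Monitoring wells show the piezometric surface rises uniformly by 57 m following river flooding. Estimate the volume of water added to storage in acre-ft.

A = 1770 ha = 1.77 × 10^7 m²
ΔV = S × A × Δh = 2.2 × 10^-5 × 1.77 × 10^7 m² × 57 m = 22200 m³
ΔV = 22200 m³ = 17.99 acre-ft

ΔV ≈ 18 acre-ft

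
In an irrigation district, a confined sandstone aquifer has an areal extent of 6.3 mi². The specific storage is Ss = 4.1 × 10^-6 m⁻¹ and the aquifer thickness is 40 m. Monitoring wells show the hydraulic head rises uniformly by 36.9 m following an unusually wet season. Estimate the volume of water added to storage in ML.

S = Ss × b = 4.1 × 10^-6 m⁻¹ × 40 m = 1.64 × 10^-4
A = 6.3 mi² = 1.632 × 10^7 m²
ΔV = S × A × Δh = 1.64 × 10^-4 × 1.632 × 10^7 m² × 36.9 m = 98740 m³
ΔV = 98740 m³ = 98.74 ML

ΔV ≈ 98.7 ML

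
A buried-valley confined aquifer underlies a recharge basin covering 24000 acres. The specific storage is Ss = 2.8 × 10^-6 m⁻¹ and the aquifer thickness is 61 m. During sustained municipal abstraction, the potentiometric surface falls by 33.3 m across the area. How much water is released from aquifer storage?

S = Ss × b = 2.8 × 10^-6 m⁻¹ × 61 m = 1.708 × 10^-4
A = 24000 acres = 9.712 × 10^7 m²
ΔV = S × A × Δh = 1.708 × 10^-4 × 9.712 × 10^7 m² × 33.3 m = 5.524 × 10^5 m³

ΔV ≈ 5.52 × 10^5 m³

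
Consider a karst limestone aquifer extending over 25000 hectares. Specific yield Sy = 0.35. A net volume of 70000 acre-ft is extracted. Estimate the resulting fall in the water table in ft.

A = 25000 hectares = 2.5 × 10^8 m²
ΔV = 70000 acre-ft = 8.634 × 10^7 m³
Δh = ΔV / (Sy × A) = 8.634 × 10^7 m³ / (0.35 × 2.5 × 10^8 m²) = 0.9868 m
Δh = 0.9868 m = 3.237 ft

Δh ≈ 3.24 ft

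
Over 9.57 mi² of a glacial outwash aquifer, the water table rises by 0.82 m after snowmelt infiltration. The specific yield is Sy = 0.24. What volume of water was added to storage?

ΔV ≈ 4.88 × 10^6 m³

A = 9.57 mi² = 2.479 × 10^7 m²
ΔV = Sy × A × Δh = 0.24 × 2.479 × 10^7 m² × 0.82 m = 4.878 × 10^6 m³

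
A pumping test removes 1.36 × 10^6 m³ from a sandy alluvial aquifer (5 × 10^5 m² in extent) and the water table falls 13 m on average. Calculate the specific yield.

Sy = ΔV / (A × Δh) = 1.36 × 10^6 m³ / (5 × 10^5 m² × 13 m) = 0.2092

Sy ≈ 0.21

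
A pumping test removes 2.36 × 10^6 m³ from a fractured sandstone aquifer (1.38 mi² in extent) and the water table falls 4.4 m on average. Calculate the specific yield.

A = 1.38 mi² = 3.574 × 10^6 m²
Sy = ΔV / (A × Δh) = 2.36 × 10^6 m³ / (3.574 × 10^6 m² × 4.4 m) = 0.1501

Sy ≈ 0.15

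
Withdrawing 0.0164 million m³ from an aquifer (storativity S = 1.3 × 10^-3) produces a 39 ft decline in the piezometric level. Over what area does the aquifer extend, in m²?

Δh = 39 ft = 11.89 m
ΔV = 0.0164 million m³ = 16400 m³
A = ΔV / (S × Δh) = 16400 / (0.0013 × 11.89) = 1.061 × 10^6 m²

A ≈ 1.06 × 10^6 m²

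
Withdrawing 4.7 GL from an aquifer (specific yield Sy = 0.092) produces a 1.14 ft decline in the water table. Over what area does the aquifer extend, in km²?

Δh = 1.14 ft = 0.3475 m
ΔV = 4.7 GL = 4.7 × 10^6 m³
A = ΔV / (Sy × Δh) = 4.7 × 10^6 / (0.092 × 0.3475) = 1.47 × 10^8 m²
A = 1.47 × 10^8 m² = 147 km²

A ≈ 147 km²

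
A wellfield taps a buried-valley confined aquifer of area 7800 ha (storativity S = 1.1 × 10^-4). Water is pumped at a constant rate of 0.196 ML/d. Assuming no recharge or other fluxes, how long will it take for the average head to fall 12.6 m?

t ≈ 552 days

A = 7800 ha = 7.8 × 10^7 m²
ΔV = S × A × Δh = 1.1 × 10^-4 × 7.8 × 10^7 × 12.6 = 1.081 × 10^5 m³
Q = 0.196 ML/d = 196 m³/d
t = ΔV / Q = 1.081 × 10^5 m³ / 196 m³/d = 551.6 d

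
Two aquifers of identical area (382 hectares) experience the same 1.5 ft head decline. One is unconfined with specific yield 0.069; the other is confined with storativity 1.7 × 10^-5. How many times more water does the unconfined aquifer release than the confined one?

ΔV_u / ΔV_c ≈ 4060

A = 382 hectares = 3.82 × 10^6 m²
Δh = 1.5 ft = 0.4572 m
Unconfined: ΔV_u = Sy × A × Δh = 0.069 × 3.82 × 10^6 × 0.4572 = 1.205 × 10^5 m³
Confined: ΔV_c = S × A × Δh = 1.7 × 10^-5 × 3.82 × 10^6 × 0.4572 = 29.69 m³
Ratio = ΔV_u / ΔV_c = Sy / S = 0.069 / 1.7 × 10^-5 = 4059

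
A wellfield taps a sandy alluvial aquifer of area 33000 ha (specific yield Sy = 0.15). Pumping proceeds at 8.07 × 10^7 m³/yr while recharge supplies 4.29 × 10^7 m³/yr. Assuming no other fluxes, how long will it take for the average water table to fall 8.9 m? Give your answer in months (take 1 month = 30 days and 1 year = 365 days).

A = 33000 ha = 3.3 × 10^8 m²
ΔV = Sy × A × Δh = 0.15 × 3.3 × 10^8 × 8.9 = 4.405 × 10^8 m³
Net withdrawal = 8.07 × 10^7 − 4.29 × 10^7 = 3.78 × 10^7 m³/yr = 1.036 × 10^5 m³/d
t = ΔV / Q = 4.405 × 10^8 m³ / 1.036 × 10^5 m³/d = 4254 d
t = 4254 d ≈ 141.8 months

t ≈ 142 months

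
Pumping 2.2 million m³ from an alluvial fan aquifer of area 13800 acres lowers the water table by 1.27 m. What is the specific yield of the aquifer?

A = 13800 acres = 5.585 × 10^7 m²
ΔV = 2.2 million m³ = 2.2 × 10^6 m³
Sy = ΔV / (A × Δh) = 2.2 × 10^6 m³ / (5.585 × 10^7 m² × 1.27 m) = 0.03102

Sy ≈ 0.031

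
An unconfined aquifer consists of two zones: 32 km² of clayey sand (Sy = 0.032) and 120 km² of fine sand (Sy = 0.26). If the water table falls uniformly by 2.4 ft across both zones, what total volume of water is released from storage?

A₁ = 32 km² = 3.2 × 10^7 m²; A₂ = 120 km² = 1.2 × 10^8 m²
Δh = 2.4 ft = 0.7315 m
ΔV₁ = 0.032 × 3.2 × 10^7 × 0.7315 = 7.491 × 10^5 m³
ΔV₂ = 0.26 × 1.2 × 10^8 × 0.7315 = 2.282 × 10^7 m³
ΔV = ΔV₁ + ΔV₂ = 2.357 × 10^7 m³

ΔV ≈ 2.36 × 10^7 m³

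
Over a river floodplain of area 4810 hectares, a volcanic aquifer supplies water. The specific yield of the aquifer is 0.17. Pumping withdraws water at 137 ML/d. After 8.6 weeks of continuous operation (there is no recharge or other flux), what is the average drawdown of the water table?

Δh ≈ 1.01 m

A = 4810 hectares = 4.81 × 10^7 m²
Q = 137 ML/d = 1.37 × 10^5 m³/d
t = 8.6 weeks = 60.2 d
ΔV = Q × t = 1.37 × 10^5 m³/d × 60.2 d = 8.247 × 10^6 m³
Δh = ΔV / (Sy × A) = 8.247 × 10^6 / (0.17 × 4.81 × 10^7) = 1.009 m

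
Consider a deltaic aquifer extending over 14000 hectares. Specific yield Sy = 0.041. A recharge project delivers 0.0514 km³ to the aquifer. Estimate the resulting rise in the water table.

A = 14000 hectares = 1.4 × 10^8 m²
ΔV = 0.0514 km³ = 5.14 × 10^7 m³
Δh = ΔV / (Sy × A) = 5.14 × 10^7 m³ / (0.041 × 1.4 × 10^8 m²) = 8.955 m

Δh ≈ 8.95 m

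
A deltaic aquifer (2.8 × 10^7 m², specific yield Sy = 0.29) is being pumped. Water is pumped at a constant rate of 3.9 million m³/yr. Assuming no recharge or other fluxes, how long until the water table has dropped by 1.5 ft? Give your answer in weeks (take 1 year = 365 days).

Δh = 1.5 ft = 0.4572 m
ΔV = Sy × A × Δh = 0.29 × 2.8 × 10^7 × 0.4572 = 3.712 × 10^6 m³
Q = 3.9 million m³/yr = 10680 m³/d
t = ΔV / Q = 3.712 × 10^6 m³ / 10680 m³/d = 347.4 d
t = 347.4 d ≈ 49.64 weeks

t ≈ 49.6 weeks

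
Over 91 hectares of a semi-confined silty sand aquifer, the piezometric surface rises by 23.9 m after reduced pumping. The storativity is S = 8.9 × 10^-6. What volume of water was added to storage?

A = 91 hectares = 9.1 × 10^5 m²
ΔV = S × A × Δh = 8.9 × 10^-6 × 9.1 × 10^5 m² × 23.9 m = 193.6 m³

ΔV ≈ 194 m³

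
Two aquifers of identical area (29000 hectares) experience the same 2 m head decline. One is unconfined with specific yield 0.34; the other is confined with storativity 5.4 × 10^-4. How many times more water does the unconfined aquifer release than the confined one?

A = 29000 hectares = 2.9 × 10^8 m²
Unconfined: ΔV_u = Sy × A × Δh = 0.34 × 2.9 × 10^8 × 2 = 1.972 × 10^8 m³
Confined: ΔV_c = S × A × Δh = 5.4 × 10^-4 × 2.9 × 10^8 × 2 = 3.132 × 10^5 m³
Ratio = ΔV_u / ΔV_c = Sy / S = 0.34 / 5.4 × 10^-4 = 629.6

ΔV_u / ΔV_c ≈ 630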